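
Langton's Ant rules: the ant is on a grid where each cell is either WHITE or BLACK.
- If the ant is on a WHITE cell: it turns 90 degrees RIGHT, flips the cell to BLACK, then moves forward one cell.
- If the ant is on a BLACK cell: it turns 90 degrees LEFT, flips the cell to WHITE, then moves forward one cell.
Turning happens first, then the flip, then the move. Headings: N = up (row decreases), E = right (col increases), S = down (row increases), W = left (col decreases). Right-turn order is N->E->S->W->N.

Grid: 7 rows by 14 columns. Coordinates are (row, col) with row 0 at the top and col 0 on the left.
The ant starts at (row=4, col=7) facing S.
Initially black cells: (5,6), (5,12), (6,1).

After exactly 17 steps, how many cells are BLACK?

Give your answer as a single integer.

Answer: 10

Derivation:
Step 1: on WHITE (4,7): turn R to W, flip to black, move to (4,6). |black|=4
Step 2: on WHITE (4,6): turn R to N, flip to black, move to (3,6). |black|=5
Step 3: on WHITE (3,6): turn R to E, flip to black, move to (3,7). |black|=6
Step 4: on WHITE (3,7): turn R to S, flip to black, move to (4,7). |black|=7
Step 5: on BLACK (4,7): turn L to E, flip to white, move to (4,8). |black|=6
Step 6: on WHITE (4,8): turn R to S, flip to black, move to (5,8). |black|=7
Step 7: on WHITE (5,8): turn R to W, flip to black, move to (5,7). |black|=8
Step 8: on WHITE (5,7): turn R to N, flip to black, move to (4,7). |black|=9
Step 9: on WHITE (4,7): turn R to E, flip to black, move to (4,8). |black|=10
Step 10: on BLACK (4,8): turn L to N, flip to white, move to (3,8). |black|=9
Step 11: on WHITE (3,8): turn R to E, flip to black, move to (3,9). |black|=10
Step 12: on WHITE (3,9): turn R to S, flip to black, move to (4,9). |black|=11
Step 13: on WHITE (4,9): turn R to W, flip to black, move to (4,8). |black|=12
Step 14: on WHITE (4,8): turn R to N, flip to black, move to (3,8). |black|=13
Step 15: on BLACK (3,8): turn L to W, flip to white, move to (3,7). |black|=12
Step 16: on BLACK (3,7): turn L to S, flip to white, move to (4,7). |black|=11
Step 17: on BLACK (4,7): turn L to E, flip to white, move to (4,8). |black|=10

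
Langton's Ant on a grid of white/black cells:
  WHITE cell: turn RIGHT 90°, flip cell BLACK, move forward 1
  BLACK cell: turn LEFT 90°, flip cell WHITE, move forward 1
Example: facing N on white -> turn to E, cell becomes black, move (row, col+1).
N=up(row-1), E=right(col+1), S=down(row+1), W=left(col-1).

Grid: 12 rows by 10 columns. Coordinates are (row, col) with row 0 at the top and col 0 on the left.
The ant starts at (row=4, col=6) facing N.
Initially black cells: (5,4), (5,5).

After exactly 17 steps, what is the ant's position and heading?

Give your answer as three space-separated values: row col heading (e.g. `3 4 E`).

Step 1: on WHITE (4,6): turn R to E, flip to black, move to (4,7). |black|=3
Step 2: on WHITE (4,7): turn R to S, flip to black, move to (5,7). |black|=4
Step 3: on WHITE (5,7): turn R to W, flip to black, move to (5,6). |black|=5
Step 4: on WHITE (5,6): turn R to N, flip to black, move to (4,6). |black|=6
Step 5: on BLACK (4,6): turn L to W, flip to white, move to (4,5). |black|=5
Step 6: on WHITE (4,5): turn R to N, flip to black, move to (3,5). |black|=6
Step 7: on WHITE (3,5): turn R to E, flip to black, move to (3,6). |black|=7
Step 8: on WHITE (3,6): turn R to S, flip to black, move to (4,6). |black|=8
Step 9: on WHITE (4,6): turn R to W, flip to black, move to (4,5). |black|=9
Step 10: on BLACK (4,5): turn L to S, flip to white, move to (5,5). |black|=8
Step 11: on BLACK (5,5): turn L to E, flip to white, move to (5,6). |black|=7
Step 12: on BLACK (5,6): turn L to N, flip to white, move to (4,6). |black|=6
Step 13: on BLACK (4,6): turn L to W, flip to white, move to (4,5). |black|=5
Step 14: on WHITE (4,5): turn R to N, flip to black, move to (3,5). |black|=6
Step 15: on BLACK (3,5): turn L to W, flip to white, move to (3,4). |black|=5
Step 16: on WHITE (3,4): turn R to N, flip to black, move to (2,4). |black|=6
Step 17: on WHITE (2,4): turn R to E, flip to black, move to (2,5). |black|=7

Answer: 2 5 E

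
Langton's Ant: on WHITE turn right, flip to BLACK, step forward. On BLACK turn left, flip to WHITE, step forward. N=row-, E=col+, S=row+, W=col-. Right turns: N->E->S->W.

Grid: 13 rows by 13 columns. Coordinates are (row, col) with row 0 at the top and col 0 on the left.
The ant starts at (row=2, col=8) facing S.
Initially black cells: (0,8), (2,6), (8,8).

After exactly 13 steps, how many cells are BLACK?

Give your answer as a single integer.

Answer: 12

Derivation:
Step 1: on WHITE (2,8): turn R to W, flip to black, move to (2,7). |black|=4
Step 2: on WHITE (2,7): turn R to N, flip to black, move to (1,7). |black|=5
Step 3: on WHITE (1,7): turn R to E, flip to black, move to (1,8). |black|=6
Step 4: on WHITE (1,8): turn R to S, flip to black, move to (2,8). |black|=7
Step 5: on BLACK (2,8): turn L to E, flip to white, move to (2,9). |black|=6
Step 6: on WHITE (2,9): turn R to S, flip to black, move to (3,9). |black|=7
Step 7: on WHITE (3,9): turn R to W, flip to black, move to (3,8). |black|=8
Step 8: on WHITE (3,8): turn R to N, flip to black, move to (2,8). |black|=9
Step 9: on WHITE (2,8): turn R to E, flip to black, move to (2,9). |black|=10
Step 10: on BLACK (2,9): turn L to N, flip to white, move to (1,9). |black|=9
Step 11: on WHITE (1,9): turn R to E, flip to black, move to (1,10). |black|=10
Step 12: on WHITE (1,10): turn R to S, flip to black, move to (2,10). |black|=11
Step 13: on WHITE (2,10): turn R to W, flip to black, move to (2,9). |black|=12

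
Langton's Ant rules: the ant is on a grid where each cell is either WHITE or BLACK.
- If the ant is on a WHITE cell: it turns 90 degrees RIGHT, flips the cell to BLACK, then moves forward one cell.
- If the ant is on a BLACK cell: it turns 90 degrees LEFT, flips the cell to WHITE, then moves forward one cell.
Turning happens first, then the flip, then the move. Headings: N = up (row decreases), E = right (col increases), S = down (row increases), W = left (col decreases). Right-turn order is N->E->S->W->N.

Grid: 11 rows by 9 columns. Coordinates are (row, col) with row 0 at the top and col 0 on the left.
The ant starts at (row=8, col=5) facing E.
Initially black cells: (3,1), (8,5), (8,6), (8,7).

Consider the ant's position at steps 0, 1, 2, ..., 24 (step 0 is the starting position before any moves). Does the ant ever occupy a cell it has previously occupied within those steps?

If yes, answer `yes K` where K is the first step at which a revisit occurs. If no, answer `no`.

Step 1: on BLACK (8,5): turn L to N, flip to white, move to (7,5). |black|=3 — new cell
Step 2: on WHITE (7,5): turn R to E, flip to black, move to (7,6). |black|=4 — new cell
Step 3: on WHITE (7,6): turn R to S, flip to black, move to (8,6). |black|=5 — new cell
Step 4: on BLACK (8,6): turn L to E, flip to white, move to (8,7). |black|=4 — new cell
Step 5: on BLACK (8,7): turn L to N, flip to white, move to (7,7). |black|=3 — new cell
Step 6: on WHITE (7,7): turn R to E, flip to black, move to (7,8). |black|=4 — new cell
Step 7: on WHITE (7,8): turn R to S, flip to black, move to (8,8). |black|=5 — new cell
Step 8: on WHITE (8,8): turn R to W, flip to black, move to (8,7). |black|=6 — REVISIT

Answer: yes 8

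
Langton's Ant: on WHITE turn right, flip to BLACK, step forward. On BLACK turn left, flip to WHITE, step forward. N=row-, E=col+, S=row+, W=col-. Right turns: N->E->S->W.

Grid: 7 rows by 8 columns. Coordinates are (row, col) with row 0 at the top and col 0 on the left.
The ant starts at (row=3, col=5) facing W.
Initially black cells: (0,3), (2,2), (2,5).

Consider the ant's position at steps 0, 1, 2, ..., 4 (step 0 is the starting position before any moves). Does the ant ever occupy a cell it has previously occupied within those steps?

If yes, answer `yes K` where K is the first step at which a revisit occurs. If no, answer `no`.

Answer: no

Derivation:
Step 1: on WHITE (3,5): turn R to N, flip to black, move to (2,5). |black|=4 — new cell
Step 2: on BLACK (2,5): turn L to W, flip to white, move to (2,4). |black|=3 — new cell
Step 3: on WHITE (2,4): turn R to N, flip to black, move to (1,4). |black|=4 — new cell
Step 4: on WHITE (1,4): turn R to E, flip to black, move to (1,5). |black|=5 — new cell
No revisit within 4 steps.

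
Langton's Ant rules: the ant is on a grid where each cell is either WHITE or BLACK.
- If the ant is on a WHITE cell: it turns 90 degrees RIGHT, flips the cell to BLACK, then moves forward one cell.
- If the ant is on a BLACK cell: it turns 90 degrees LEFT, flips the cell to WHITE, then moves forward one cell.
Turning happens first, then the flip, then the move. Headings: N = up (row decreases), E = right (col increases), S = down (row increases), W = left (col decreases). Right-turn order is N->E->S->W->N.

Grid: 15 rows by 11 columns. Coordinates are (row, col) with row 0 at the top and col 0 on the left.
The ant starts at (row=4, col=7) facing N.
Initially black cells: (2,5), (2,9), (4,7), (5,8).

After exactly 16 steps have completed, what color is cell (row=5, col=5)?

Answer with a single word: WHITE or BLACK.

Answer: BLACK

Derivation:
Step 1: on BLACK (4,7): turn L to W, flip to white, move to (4,6). |black|=3
Step 2: on WHITE (4,6): turn R to N, flip to black, move to (3,6). |black|=4
Step 3: on WHITE (3,6): turn R to E, flip to black, move to (3,7). |black|=5
Step 4: on WHITE (3,7): turn R to S, flip to black, move to (4,7). |black|=6
Step 5: on WHITE (4,7): turn R to W, flip to black, move to (4,6). |black|=7
Step 6: on BLACK (4,6): turn L to S, flip to white, move to (5,6). |black|=6
Step 7: on WHITE (5,6): turn R to W, flip to black, move to (5,5). |black|=7
Step 8: on WHITE (5,5): turn R to N, flip to black, move to (4,5). |black|=8
Step 9: on WHITE (4,5): turn R to E, flip to black, move to (4,6). |black|=9
Step 10: on WHITE (4,6): turn R to S, flip to black, move to (5,6). |black|=10
Step 11: on BLACK (5,6): turn L to E, flip to white, move to (5,7). |black|=9
Step 12: on WHITE (5,7): turn R to S, flip to black, move to (6,7). |black|=10
Step 13: on WHITE (6,7): turn R to W, flip to black, move to (6,6). |black|=11
Step 14: on WHITE (6,6): turn R to N, flip to black, move to (5,6). |black|=12
Step 15: on WHITE (5,6): turn R to E, flip to black, move to (5,7). |black|=13
Step 16: on BLACK (5,7): turn L to N, flip to white, move to (4,7). |black|=12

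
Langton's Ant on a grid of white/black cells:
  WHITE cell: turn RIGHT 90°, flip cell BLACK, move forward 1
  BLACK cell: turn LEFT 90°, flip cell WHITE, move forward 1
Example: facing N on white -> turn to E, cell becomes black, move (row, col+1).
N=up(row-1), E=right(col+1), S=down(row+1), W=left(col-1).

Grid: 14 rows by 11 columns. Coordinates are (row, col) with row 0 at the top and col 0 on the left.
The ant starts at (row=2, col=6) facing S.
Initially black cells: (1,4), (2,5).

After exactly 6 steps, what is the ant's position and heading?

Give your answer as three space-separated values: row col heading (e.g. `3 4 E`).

Answer: 3 5 S

Derivation:
Step 1: on WHITE (2,6): turn R to W, flip to black, move to (2,5). |black|=3
Step 2: on BLACK (2,5): turn L to S, flip to white, move to (3,5). |black|=2
Step 3: on WHITE (3,5): turn R to W, flip to black, move to (3,4). |black|=3
Step 4: on WHITE (3,4): turn R to N, flip to black, move to (2,4). |black|=4
Step 5: on WHITE (2,4): turn R to E, flip to black, move to (2,5). |black|=5
Step 6: on WHITE (2,5): turn R to S, flip to black, move to (3,5). |black|=6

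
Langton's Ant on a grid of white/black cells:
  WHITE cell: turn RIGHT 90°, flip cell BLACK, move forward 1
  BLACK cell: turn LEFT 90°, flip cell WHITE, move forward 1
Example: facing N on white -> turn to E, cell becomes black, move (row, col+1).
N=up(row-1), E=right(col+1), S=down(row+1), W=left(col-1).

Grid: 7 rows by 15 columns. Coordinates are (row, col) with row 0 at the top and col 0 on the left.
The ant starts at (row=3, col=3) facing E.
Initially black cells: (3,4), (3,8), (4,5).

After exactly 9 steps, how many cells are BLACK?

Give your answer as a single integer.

Step 1: on WHITE (3,3): turn R to S, flip to black, move to (4,3). |black|=4
Step 2: on WHITE (4,3): turn R to W, flip to black, move to (4,2). |black|=5
Step 3: on WHITE (4,2): turn R to N, flip to black, move to (3,2). |black|=6
Step 4: on WHITE (3,2): turn R to E, flip to black, move to (3,3). |black|=7
Step 5: on BLACK (3,3): turn L to N, flip to white, move to (2,3). |black|=6
Step 6: on WHITE (2,3): turn R to E, flip to black, move to (2,4). |black|=7
Step 7: on WHITE (2,4): turn R to S, flip to black, move to (3,4). |black|=8
Step 8: on BLACK (3,4): turn L to E, flip to white, move to (3,5). |black|=7
Step 9: on WHITE (3,5): turn R to S, flip to black, move to (4,5). |black|=8

Answer: 8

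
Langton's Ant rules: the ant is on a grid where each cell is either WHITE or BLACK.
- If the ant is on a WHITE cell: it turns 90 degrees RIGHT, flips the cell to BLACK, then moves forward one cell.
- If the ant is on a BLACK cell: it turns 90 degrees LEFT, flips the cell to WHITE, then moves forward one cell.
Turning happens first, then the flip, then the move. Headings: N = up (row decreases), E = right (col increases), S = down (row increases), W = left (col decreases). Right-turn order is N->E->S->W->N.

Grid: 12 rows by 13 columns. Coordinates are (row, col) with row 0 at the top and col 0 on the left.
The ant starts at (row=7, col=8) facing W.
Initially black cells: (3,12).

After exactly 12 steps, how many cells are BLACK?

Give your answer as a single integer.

Step 1: on WHITE (7,8): turn R to N, flip to black, move to (6,8). |black|=2
Step 2: on WHITE (6,8): turn R to E, flip to black, move to (6,9). |black|=3
Step 3: on WHITE (6,9): turn R to S, flip to black, move to (7,9). |black|=4
Step 4: on WHITE (7,9): turn R to W, flip to black, move to (7,8). |black|=5
Step 5: on BLACK (7,8): turn L to S, flip to white, move to (8,8). |black|=4
Step 6: on WHITE (8,8): turn R to W, flip to black, move to (8,7). |black|=5
Step 7: on WHITE (8,7): turn R to N, flip to black, move to (7,7). |black|=6
Step 8: on WHITE (7,7): turn R to E, flip to black, move to (7,8). |black|=7
Step 9: on WHITE (7,8): turn R to S, flip to black, move to (8,8). |black|=8
Step 10: on BLACK (8,8): turn L to E, flip to white, move to (8,9). |black|=7
Step 11: on WHITE (8,9): turn R to S, flip to black, move to (9,9). |black|=8
Step 12: on WHITE (9,9): turn R to W, flip to black, move to (9,8). |black|=9

Answer: 9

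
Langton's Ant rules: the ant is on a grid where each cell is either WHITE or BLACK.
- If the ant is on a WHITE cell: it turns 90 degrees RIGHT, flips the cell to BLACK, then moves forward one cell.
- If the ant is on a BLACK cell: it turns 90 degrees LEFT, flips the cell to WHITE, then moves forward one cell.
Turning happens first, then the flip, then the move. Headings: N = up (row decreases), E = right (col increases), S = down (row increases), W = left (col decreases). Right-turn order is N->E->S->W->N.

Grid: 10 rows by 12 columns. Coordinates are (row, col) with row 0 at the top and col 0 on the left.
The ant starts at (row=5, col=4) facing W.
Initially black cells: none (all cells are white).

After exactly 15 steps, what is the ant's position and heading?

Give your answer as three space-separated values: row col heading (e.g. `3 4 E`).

Step 1: on WHITE (5,4): turn R to N, flip to black, move to (4,4). |black|=1
Step 2: on WHITE (4,4): turn R to E, flip to black, move to (4,5). |black|=2
Step 3: on WHITE (4,5): turn R to S, flip to black, move to (5,5). |black|=3
Step 4: on WHITE (5,5): turn R to W, flip to black, move to (5,4). |black|=4
Step 5: on BLACK (5,4): turn L to S, flip to white, move to (6,4). |black|=3
Step 6: on WHITE (6,4): turn R to W, flip to black, move to (6,3). |black|=4
Step 7: on WHITE (6,3): turn R to N, flip to black, move to (5,3). |black|=5
Step 8: on WHITE (5,3): turn R to E, flip to black, move to (5,4). |black|=6
Step 9: on WHITE (5,4): turn R to S, flip to black, move to (6,4). |black|=7
Step 10: on BLACK (6,4): turn L to E, flip to white, move to (6,5). |black|=6
Step 11: on WHITE (6,5): turn R to S, flip to black, move to (7,5). |black|=7
Step 12: on WHITE (7,5): turn R to W, flip to black, move to (7,4). |black|=8
Step 13: on WHITE (7,4): turn R to N, flip to black, move to (6,4). |black|=9
Step 14: on WHITE (6,4): turn R to E, flip to black, move to (6,5). |black|=10
Step 15: on BLACK (6,5): turn L to N, flip to white, move to (5,5). |black|=9

Answer: 5 5 N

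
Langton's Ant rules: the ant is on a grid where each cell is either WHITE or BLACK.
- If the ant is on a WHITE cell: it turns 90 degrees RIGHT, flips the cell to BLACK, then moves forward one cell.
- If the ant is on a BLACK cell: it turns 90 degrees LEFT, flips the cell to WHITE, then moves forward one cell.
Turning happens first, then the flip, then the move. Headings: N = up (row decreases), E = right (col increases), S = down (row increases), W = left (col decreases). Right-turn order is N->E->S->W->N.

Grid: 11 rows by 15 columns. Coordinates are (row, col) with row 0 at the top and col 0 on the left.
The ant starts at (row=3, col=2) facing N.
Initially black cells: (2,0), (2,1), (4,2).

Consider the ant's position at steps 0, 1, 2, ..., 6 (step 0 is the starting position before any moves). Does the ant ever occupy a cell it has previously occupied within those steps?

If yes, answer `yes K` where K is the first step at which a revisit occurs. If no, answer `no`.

Step 1: on WHITE (3,2): turn R to E, flip to black, move to (3,3). |black|=4 — new cell
Step 2: on WHITE (3,3): turn R to S, flip to black, move to (4,3). |black|=5 — new cell
Step 3: on WHITE (4,3): turn R to W, flip to black, move to (4,2). |black|=6 — new cell
Step 4: on BLACK (4,2): turn L to S, flip to white, move to (5,2). |black|=5 — new cell
Step 5: on WHITE (5,2): turn R to W, flip to black, move to (5,1). |black|=6 — new cell
Step 6: on WHITE (5,1): turn R to N, flip to black, move to (4,1). |black|=7 — new cell
No revisit within 6 steps.

Answer: no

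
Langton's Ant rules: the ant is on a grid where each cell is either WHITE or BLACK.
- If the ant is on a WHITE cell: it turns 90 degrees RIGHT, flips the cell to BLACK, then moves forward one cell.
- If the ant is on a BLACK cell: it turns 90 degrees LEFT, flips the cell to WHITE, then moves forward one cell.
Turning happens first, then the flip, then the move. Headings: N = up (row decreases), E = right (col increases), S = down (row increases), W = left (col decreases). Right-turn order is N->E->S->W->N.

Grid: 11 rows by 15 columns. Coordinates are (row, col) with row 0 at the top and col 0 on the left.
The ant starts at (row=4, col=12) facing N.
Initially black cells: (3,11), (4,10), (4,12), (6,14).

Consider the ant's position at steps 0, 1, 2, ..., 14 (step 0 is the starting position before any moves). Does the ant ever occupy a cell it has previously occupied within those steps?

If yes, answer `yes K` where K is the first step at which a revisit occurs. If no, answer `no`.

Answer: yes 6

Derivation:
Step 1: on BLACK (4,12): turn L to W, flip to white, move to (4,11). |black|=3 — new cell
Step 2: on WHITE (4,11): turn R to N, flip to black, move to (3,11). |black|=4 — new cell
Step 3: on BLACK (3,11): turn L to W, flip to white, move to (3,10). |black|=3 — new cell
Step 4: on WHITE (3,10): turn R to N, flip to black, move to (2,10). |black|=4 — new cell
Step 5: on WHITE (2,10): turn R to E, flip to black, move to (2,11). |black|=5 — new cell
Step 6: on WHITE (2,11): turn R to S, flip to black, move to (3,11). |black|=6 — REVISIT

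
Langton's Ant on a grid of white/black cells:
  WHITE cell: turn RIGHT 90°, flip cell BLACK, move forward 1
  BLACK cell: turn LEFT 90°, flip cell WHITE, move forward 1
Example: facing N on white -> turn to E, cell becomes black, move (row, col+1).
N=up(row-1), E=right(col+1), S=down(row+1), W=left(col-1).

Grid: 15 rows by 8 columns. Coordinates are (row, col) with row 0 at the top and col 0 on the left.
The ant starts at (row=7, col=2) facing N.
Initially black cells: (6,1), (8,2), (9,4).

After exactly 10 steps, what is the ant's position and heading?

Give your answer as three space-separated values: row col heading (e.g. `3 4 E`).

Answer: 10 3 S

Derivation:
Step 1: on WHITE (7,2): turn R to E, flip to black, move to (7,3). |black|=4
Step 2: on WHITE (7,3): turn R to S, flip to black, move to (8,3). |black|=5
Step 3: on WHITE (8,3): turn R to W, flip to black, move to (8,2). |black|=6
Step 4: on BLACK (8,2): turn L to S, flip to white, move to (9,2). |black|=5
Step 5: on WHITE (9,2): turn R to W, flip to black, move to (9,1). |black|=6
Step 6: on WHITE (9,1): turn R to N, flip to black, move to (8,1). |black|=7
Step 7: on WHITE (8,1): turn R to E, flip to black, move to (8,2). |black|=8
Step 8: on WHITE (8,2): turn R to S, flip to black, move to (9,2). |black|=9
Step 9: on BLACK (9,2): turn L to E, flip to white, move to (9,3). |black|=8
Step 10: on WHITE (9,3): turn R to S, flip to black, move to (10,3). |black|=9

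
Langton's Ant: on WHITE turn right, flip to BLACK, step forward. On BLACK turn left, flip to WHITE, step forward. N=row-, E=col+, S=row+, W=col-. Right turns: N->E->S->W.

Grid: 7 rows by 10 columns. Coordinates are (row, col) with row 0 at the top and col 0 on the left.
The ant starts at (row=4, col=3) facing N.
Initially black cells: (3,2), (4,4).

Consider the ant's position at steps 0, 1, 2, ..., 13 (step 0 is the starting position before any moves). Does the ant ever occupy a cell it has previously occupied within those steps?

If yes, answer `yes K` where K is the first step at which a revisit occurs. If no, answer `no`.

Step 1: on WHITE (4,3): turn R to E, flip to black, move to (4,4). |black|=3 — new cell
Step 2: on BLACK (4,4): turn L to N, flip to white, move to (3,4). |black|=2 — new cell
Step 3: on WHITE (3,4): turn R to E, flip to black, move to (3,5). |black|=3 — new cell
Step 4: on WHITE (3,5): turn R to S, flip to black, move to (4,5). |black|=4 — new cell
Step 5: on WHITE (4,5): turn R to W, flip to black, move to (4,4). |black|=5 — REVISIT

Answer: yes 5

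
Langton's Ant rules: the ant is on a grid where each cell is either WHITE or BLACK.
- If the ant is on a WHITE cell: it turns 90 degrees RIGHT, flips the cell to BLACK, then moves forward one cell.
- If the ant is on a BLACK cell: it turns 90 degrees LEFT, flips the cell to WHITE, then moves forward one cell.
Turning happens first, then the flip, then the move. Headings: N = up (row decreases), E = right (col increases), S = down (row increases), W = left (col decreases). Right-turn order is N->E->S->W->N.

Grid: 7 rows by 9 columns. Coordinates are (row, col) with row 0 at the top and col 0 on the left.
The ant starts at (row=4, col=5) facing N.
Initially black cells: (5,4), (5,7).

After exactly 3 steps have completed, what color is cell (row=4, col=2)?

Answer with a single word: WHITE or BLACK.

Step 1: on WHITE (4,5): turn R to E, flip to black, move to (4,6). |black|=3
Step 2: on WHITE (4,6): turn R to S, flip to black, move to (5,6). |black|=4
Step 3: on WHITE (5,6): turn R to W, flip to black, move to (5,5). |black|=5

Answer: WHITE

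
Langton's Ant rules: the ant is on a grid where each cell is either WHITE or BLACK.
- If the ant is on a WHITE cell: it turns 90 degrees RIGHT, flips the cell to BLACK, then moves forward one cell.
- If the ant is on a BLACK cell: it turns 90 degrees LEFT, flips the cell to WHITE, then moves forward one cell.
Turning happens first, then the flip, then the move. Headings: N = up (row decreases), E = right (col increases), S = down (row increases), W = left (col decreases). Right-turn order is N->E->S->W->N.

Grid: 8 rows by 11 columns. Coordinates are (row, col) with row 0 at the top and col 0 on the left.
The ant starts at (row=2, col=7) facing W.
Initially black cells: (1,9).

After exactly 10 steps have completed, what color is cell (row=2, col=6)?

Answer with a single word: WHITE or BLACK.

Answer: BLACK

Derivation:
Step 1: on WHITE (2,7): turn R to N, flip to black, move to (1,7). |black|=2
Step 2: on WHITE (1,7): turn R to E, flip to black, move to (1,8). |black|=3
Step 3: on WHITE (1,8): turn R to S, flip to black, move to (2,8). |black|=4
Step 4: on WHITE (2,8): turn R to W, flip to black, move to (2,7). |black|=5
Step 5: on BLACK (2,7): turn L to S, flip to white, move to (3,7). |black|=4
Step 6: on WHITE (3,7): turn R to W, flip to black, move to (3,6). |black|=5
Step 7: on WHITE (3,6): turn R to N, flip to black, move to (2,6). |black|=6
Step 8: on WHITE (2,6): turn R to E, flip to black, move to (2,7). |black|=7
Step 9: on WHITE (2,7): turn R to S, flip to black, move to (3,7). |black|=8
Step 10: on BLACK (3,7): turn L to E, flip to white, move to (3,8). |black|=7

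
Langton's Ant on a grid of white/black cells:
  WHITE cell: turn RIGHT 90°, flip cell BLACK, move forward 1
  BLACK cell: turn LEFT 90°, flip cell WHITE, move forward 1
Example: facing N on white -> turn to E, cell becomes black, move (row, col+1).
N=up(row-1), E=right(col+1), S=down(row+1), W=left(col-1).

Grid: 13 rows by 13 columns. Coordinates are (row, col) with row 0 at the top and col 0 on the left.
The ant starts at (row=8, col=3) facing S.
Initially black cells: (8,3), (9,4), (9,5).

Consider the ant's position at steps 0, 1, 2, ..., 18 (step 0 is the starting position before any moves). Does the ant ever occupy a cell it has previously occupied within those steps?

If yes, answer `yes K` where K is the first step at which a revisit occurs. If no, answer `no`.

Step 1: on BLACK (8,3): turn L to E, flip to white, move to (8,4). |black|=2 — new cell
Step 2: on WHITE (8,4): turn R to S, flip to black, move to (9,4). |black|=3 — new cell
Step 3: on BLACK (9,4): turn L to E, flip to white, move to (9,5). |black|=2 — new cell
Step 4: on BLACK (9,5): turn L to N, flip to white, move to (8,5). |black|=1 — new cell
Step 5: on WHITE (8,5): turn R to E, flip to black, move to (8,6). |black|=2 — new cell
Step 6: on WHITE (8,6): turn R to S, flip to black, move to (9,6). |black|=3 — new cell
Step 7: on WHITE (9,6): turn R to W, flip to black, move to (9,5). |black|=4 — REVISIT

Answer: yes 7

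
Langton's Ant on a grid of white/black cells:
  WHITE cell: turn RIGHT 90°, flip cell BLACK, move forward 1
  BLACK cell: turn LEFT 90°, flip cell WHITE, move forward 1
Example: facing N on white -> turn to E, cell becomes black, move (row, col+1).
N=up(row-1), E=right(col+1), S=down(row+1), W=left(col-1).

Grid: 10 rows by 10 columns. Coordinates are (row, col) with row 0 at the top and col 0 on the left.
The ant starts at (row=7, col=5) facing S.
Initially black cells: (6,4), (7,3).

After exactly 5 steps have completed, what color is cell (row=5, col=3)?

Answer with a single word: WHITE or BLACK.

Answer: BLACK

Derivation:
Step 1: on WHITE (7,5): turn R to W, flip to black, move to (7,4). |black|=3
Step 2: on WHITE (7,4): turn R to N, flip to black, move to (6,4). |black|=4
Step 3: on BLACK (6,4): turn L to W, flip to white, move to (6,3). |black|=3
Step 4: on WHITE (6,3): turn R to N, flip to black, move to (5,3). |black|=4
Step 5: on WHITE (5,3): turn R to E, flip to black, move to (5,4). |black|=5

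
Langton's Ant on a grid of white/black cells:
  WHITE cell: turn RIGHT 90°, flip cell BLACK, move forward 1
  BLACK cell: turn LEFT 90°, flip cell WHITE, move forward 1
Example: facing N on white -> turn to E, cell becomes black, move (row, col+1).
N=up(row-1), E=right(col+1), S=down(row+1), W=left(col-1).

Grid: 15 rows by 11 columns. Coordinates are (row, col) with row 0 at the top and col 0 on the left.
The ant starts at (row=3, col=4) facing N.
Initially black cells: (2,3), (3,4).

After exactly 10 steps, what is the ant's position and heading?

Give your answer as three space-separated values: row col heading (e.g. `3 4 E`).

Answer: 2 1 N

Derivation:
Step 1: on BLACK (3,4): turn L to W, flip to white, move to (3,3). |black|=1
Step 2: on WHITE (3,3): turn R to N, flip to black, move to (2,3). |black|=2
Step 3: on BLACK (2,3): turn L to W, flip to white, move to (2,2). |black|=1
Step 4: on WHITE (2,2): turn R to N, flip to black, move to (1,2). |black|=2
Step 5: on WHITE (1,2): turn R to E, flip to black, move to (1,3). |black|=3
Step 6: on WHITE (1,3): turn R to S, flip to black, move to (2,3). |black|=4
Step 7: on WHITE (2,3): turn R to W, flip to black, move to (2,2). |black|=5
Step 8: on BLACK (2,2): turn L to S, flip to white, move to (3,2). |black|=4
Step 9: on WHITE (3,2): turn R to W, flip to black, move to (3,1). |black|=5
Step 10: on WHITE (3,1): turn R to N, flip to black, move to (2,1). |black|=6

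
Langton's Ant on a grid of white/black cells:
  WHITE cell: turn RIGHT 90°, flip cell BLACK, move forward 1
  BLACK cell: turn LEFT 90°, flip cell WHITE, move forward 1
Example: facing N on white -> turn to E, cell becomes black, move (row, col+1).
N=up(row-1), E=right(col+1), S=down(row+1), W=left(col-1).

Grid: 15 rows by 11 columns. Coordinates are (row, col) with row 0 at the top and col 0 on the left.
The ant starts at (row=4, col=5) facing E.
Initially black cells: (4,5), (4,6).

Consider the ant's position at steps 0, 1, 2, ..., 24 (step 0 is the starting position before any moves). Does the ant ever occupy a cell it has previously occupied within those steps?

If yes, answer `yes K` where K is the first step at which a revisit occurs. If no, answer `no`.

Step 1: on BLACK (4,5): turn L to N, flip to white, move to (3,5). |black|=1 — new cell
Step 2: on WHITE (3,5): turn R to E, flip to black, move to (3,6). |black|=2 — new cell
Step 3: on WHITE (3,6): turn R to S, flip to black, move to (4,6). |black|=3 — new cell
Step 4: on BLACK (4,6): turn L to E, flip to white, move to (4,7). |black|=2 — new cell
Step 5: on WHITE (4,7): turn R to S, flip to black, move to (5,7). |black|=3 — new cell
Step 6: on WHITE (5,7): turn R to W, flip to black, move to (5,6). |black|=4 — new cell
Step 7: on WHITE (5,6): turn R to N, flip to black, move to (4,6). |black|=5 — REVISIT

Answer: yes 7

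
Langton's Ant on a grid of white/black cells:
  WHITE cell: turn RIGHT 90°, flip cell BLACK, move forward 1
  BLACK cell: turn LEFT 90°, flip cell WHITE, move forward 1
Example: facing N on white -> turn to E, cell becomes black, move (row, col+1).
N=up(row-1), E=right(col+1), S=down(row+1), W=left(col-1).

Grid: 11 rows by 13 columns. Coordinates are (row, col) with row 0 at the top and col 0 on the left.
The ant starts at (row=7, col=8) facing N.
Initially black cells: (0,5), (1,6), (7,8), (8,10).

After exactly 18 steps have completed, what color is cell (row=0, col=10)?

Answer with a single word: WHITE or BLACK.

Step 1: on BLACK (7,8): turn L to W, flip to white, move to (7,7). |black|=3
Step 2: on WHITE (7,7): turn R to N, flip to black, move to (6,7). |black|=4
Step 3: on WHITE (6,7): turn R to E, flip to black, move to (6,8). |black|=5
Step 4: on WHITE (6,8): turn R to S, flip to black, move to (7,8). |black|=6
Step 5: on WHITE (7,8): turn R to W, flip to black, move to (7,7). |black|=7
Step 6: on BLACK (7,7): turn L to S, flip to white, move to (8,7). |black|=6
Step 7: on WHITE (8,7): turn R to W, flip to black, move to (8,6). |black|=7
Step 8: on WHITE (8,6): turn R to N, flip to black, move to (7,6). |black|=8
Step 9: on WHITE (7,6): turn R to E, flip to black, move to (7,7). |black|=9
Step 10: on WHITE (7,7): turn R to S, flip to black, move to (8,7). |black|=10
Step 11: on BLACK (8,7): turn L to E, flip to white, move to (8,8). |black|=9
Step 12: on WHITE (8,8): turn R to S, flip to black, move to (9,8). |black|=10
Step 13: on WHITE (9,8): turn R to W, flip to black, move to (9,7). |black|=11
Step 14: on WHITE (9,7): turn R to N, flip to black, move to (8,7). |black|=12
Step 15: on WHITE (8,7): turn R to E, flip to black, move to (8,8). |black|=13
Step 16: on BLACK (8,8): turn L to N, flip to white, move to (7,8). |black|=12
Step 17: on BLACK (7,8): turn L to W, flip to white, move to (7,7). |black|=11
Step 18: on BLACK (7,7): turn L to S, flip to white, move to (8,7). |black|=10

Answer: WHITE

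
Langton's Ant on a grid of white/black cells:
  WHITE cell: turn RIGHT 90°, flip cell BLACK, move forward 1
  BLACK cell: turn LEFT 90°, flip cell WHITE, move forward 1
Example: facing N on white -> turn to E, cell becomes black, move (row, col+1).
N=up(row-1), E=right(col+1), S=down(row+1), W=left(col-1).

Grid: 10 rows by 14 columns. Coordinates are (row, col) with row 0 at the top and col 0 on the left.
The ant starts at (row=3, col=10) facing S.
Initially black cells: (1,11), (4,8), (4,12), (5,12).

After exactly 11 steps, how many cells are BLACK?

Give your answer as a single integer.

Step 1: on WHITE (3,10): turn R to W, flip to black, move to (3,9). |black|=5
Step 2: on WHITE (3,9): turn R to N, flip to black, move to (2,9). |black|=6
Step 3: on WHITE (2,9): turn R to E, flip to black, move to (2,10). |black|=7
Step 4: on WHITE (2,10): turn R to S, flip to black, move to (3,10). |black|=8
Step 5: on BLACK (3,10): turn L to E, flip to white, move to (3,11). |black|=7
Step 6: on WHITE (3,11): turn R to S, flip to black, move to (4,11). |black|=8
Step 7: on WHITE (4,11): turn R to W, flip to black, move to (4,10). |black|=9
Step 8: on WHITE (4,10): turn R to N, flip to black, move to (3,10). |black|=10
Step 9: on WHITE (3,10): turn R to E, flip to black, move to (3,11). |black|=11
Step 10: on BLACK (3,11): turn L to N, flip to white, move to (2,11). |black|=10
Step 11: on WHITE (2,11): turn R to E, flip to black, move to (2,12). |black|=11

Answer: 11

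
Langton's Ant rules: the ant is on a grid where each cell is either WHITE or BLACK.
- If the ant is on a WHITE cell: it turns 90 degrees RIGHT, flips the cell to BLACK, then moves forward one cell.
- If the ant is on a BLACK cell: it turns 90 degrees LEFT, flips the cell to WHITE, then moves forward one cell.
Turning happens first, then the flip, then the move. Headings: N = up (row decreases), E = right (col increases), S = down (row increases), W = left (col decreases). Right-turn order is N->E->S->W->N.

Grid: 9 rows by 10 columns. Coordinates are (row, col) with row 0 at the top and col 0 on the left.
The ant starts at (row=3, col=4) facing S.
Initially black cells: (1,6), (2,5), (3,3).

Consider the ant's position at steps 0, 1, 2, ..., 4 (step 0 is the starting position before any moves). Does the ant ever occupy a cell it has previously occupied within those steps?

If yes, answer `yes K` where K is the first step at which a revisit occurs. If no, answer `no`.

Answer: no

Derivation:
Step 1: on WHITE (3,4): turn R to W, flip to black, move to (3,3). |black|=4 — new cell
Step 2: on BLACK (3,3): turn L to S, flip to white, move to (4,3). |black|=3 — new cell
Step 3: on WHITE (4,3): turn R to W, flip to black, move to (4,2). |black|=4 — new cell
Step 4: on WHITE (4,2): turn R to N, flip to black, move to (3,2). |black|=5 — new cell
No revisit within 4 steps.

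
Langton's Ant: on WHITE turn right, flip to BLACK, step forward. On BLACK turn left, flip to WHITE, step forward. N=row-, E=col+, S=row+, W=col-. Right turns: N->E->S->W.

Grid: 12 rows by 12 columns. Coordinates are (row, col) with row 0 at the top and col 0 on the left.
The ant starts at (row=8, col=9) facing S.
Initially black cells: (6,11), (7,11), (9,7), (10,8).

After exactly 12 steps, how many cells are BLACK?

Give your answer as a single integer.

Step 1: on WHITE (8,9): turn R to W, flip to black, move to (8,8). |black|=5
Step 2: on WHITE (8,8): turn R to N, flip to black, move to (7,8). |black|=6
Step 3: on WHITE (7,8): turn R to E, flip to black, move to (7,9). |black|=7
Step 4: on WHITE (7,9): turn R to S, flip to black, move to (8,9). |black|=8
Step 5: on BLACK (8,9): turn L to E, flip to white, move to (8,10). |black|=7
Step 6: on WHITE (8,10): turn R to S, flip to black, move to (9,10). |black|=8
Step 7: on WHITE (9,10): turn R to W, flip to black, move to (9,9). |black|=9
Step 8: on WHITE (9,9): turn R to N, flip to black, move to (8,9). |black|=10
Step 9: on WHITE (8,9): turn R to E, flip to black, move to (8,10). |black|=11
Step 10: on BLACK (8,10): turn L to N, flip to white, move to (7,10). |black|=10
Step 11: on WHITE (7,10): turn R to E, flip to black, move to (7,11). |black|=11
Step 12: on BLACK (7,11): turn L to N, flip to white, move to (6,11). |black|=10

Answer: 10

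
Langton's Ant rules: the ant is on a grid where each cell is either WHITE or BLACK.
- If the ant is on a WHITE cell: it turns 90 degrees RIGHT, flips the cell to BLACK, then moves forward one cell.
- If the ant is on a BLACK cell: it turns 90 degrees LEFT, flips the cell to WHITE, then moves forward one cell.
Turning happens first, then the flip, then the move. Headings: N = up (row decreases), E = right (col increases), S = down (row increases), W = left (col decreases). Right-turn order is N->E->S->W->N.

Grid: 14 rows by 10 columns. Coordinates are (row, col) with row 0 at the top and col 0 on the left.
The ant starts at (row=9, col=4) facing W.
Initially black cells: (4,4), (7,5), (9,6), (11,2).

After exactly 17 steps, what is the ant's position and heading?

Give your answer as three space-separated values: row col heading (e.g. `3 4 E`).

Step 1: on WHITE (9,4): turn R to N, flip to black, move to (8,4). |black|=5
Step 2: on WHITE (8,4): turn R to E, flip to black, move to (8,5). |black|=6
Step 3: on WHITE (8,5): turn R to S, flip to black, move to (9,5). |black|=7
Step 4: on WHITE (9,5): turn R to W, flip to black, move to (9,4). |black|=8
Step 5: on BLACK (9,4): turn L to S, flip to white, move to (10,4). |black|=7
Step 6: on WHITE (10,4): turn R to W, flip to black, move to (10,3). |black|=8
Step 7: on WHITE (10,3): turn R to N, flip to black, move to (9,3). |black|=9
Step 8: on WHITE (9,3): turn R to E, flip to black, move to (9,4). |black|=10
Step 9: on WHITE (9,4): turn R to S, flip to black, move to (10,4). |black|=11
Step 10: on BLACK (10,4): turn L to E, flip to white, move to (10,5). |black|=10
Step 11: on WHITE (10,5): turn R to S, flip to black, move to (11,5). |black|=11
Step 12: on WHITE (11,5): turn R to W, flip to black, move to (11,4). |black|=12
Step 13: on WHITE (11,4): turn R to N, flip to black, move to (10,4). |black|=13
Step 14: on WHITE (10,4): turn R to E, flip to black, move to (10,5). |black|=14
Step 15: on BLACK (10,5): turn L to N, flip to white, move to (9,5). |black|=13
Step 16: on BLACK (9,5): turn L to W, flip to white, move to (9,4). |black|=12
Step 17: on BLACK (9,4): turn L to S, flip to white, move to (10,4). |black|=11

Answer: 10 4 S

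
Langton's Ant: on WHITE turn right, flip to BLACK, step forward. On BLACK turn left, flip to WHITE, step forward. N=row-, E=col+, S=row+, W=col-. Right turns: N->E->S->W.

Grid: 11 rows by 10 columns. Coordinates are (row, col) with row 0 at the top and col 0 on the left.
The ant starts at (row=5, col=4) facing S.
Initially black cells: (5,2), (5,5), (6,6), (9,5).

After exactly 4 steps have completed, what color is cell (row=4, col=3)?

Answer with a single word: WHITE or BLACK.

Step 1: on WHITE (5,4): turn R to W, flip to black, move to (5,3). |black|=5
Step 2: on WHITE (5,3): turn R to N, flip to black, move to (4,3). |black|=6
Step 3: on WHITE (4,3): turn R to E, flip to black, move to (4,4). |black|=7
Step 4: on WHITE (4,4): turn R to S, flip to black, move to (5,4). |black|=8

Answer: BLACK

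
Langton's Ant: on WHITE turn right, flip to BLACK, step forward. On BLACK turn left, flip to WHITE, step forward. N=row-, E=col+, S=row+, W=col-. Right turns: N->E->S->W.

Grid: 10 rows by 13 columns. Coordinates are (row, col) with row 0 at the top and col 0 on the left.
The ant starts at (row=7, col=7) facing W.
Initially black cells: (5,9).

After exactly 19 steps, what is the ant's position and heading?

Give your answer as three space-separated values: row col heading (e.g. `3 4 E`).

Step 1: on WHITE (7,7): turn R to N, flip to black, move to (6,7). |black|=2
Step 2: on WHITE (6,7): turn R to E, flip to black, move to (6,8). |black|=3
Step 3: on WHITE (6,8): turn R to S, flip to black, move to (7,8). |black|=4
Step 4: on WHITE (7,8): turn R to W, flip to black, move to (7,7). |black|=5
Step 5: on BLACK (7,7): turn L to S, flip to white, move to (8,7). |black|=4
Step 6: on WHITE (8,7): turn R to W, flip to black, move to (8,6). |black|=5
Step 7: on WHITE (8,6): turn R to N, flip to black, move to (7,6). |black|=6
Step 8: on WHITE (7,6): turn R to E, flip to black, move to (7,7). |black|=7
Step 9: on WHITE (7,7): turn R to S, flip to black, move to (8,7). |black|=8
Step 10: on BLACK (8,7): turn L to E, flip to white, move to (8,8). |black|=7
Step 11: on WHITE (8,8): turn R to S, flip to black, move to (9,8). |black|=8
Step 12: on WHITE (9,8): turn R to W, flip to black, move to (9,7). |black|=9
Step 13: on WHITE (9,7): turn R to N, flip to black, move to (8,7). |black|=10
Step 14: on WHITE (8,7): turn R to E, flip to black, move to (8,8). |black|=11
Step 15: on BLACK (8,8): turn L to N, flip to white, move to (7,8). |black|=10
Step 16: on BLACK (7,8): turn L to W, flip to white, move to (7,7). |black|=9
Step 17: on BLACK (7,7): turn L to S, flip to white, move to (8,7). |black|=8
Step 18: on BLACK (8,7): turn L to E, flip to white, move to (8,8). |black|=7
Step 19: on WHITE (8,8): turn R to S, flip to black, move to (9,8). |black|=8

Answer: 9 8 S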